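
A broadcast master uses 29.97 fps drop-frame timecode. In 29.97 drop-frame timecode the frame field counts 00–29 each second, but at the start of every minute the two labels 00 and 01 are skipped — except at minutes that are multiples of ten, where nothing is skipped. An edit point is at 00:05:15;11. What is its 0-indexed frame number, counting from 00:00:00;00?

Complete 10-minute blocks: 0, each 17982 frames → 0.
Remaining 5 whole minutes in the current block: 1800 + 4 × 1798 = 8992 frames.
Within the current minute: 15 × 30 + 11 − 2 = 459 (labels ;00/;01 skipped at this minute). Total = 0 + 8992 + 459 = 9451.

9451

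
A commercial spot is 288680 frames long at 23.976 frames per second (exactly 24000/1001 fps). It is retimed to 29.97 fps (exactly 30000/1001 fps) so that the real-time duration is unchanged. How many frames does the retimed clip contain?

360850 frames

Target frames = source frames × (target rate / source rate) = 288680 × (30000/1001)/(24000/1001) = 288680 × 5/4 = 360850.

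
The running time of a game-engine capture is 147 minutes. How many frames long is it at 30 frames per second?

264600 frames

147 min = 8820 s.
Frames = 8820 × 30 = 264600.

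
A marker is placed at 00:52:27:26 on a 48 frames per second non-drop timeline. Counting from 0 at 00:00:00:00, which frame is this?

Total seconds to the label: (0 × 3600 + 52 × 60 + 27) = 3147.
Frame index = 3147 × 48 + 26 = 151082.

frame 151082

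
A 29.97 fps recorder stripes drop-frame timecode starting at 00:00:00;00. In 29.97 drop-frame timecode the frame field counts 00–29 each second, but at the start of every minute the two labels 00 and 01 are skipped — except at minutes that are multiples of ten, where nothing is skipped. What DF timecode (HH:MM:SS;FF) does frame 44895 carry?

00:24:57;29

Each 10-minute DF block holds 10 × 60 × 30 − 9 × 2 = 17982 frames. 44895 ÷ 17982 → 2 full blocks, remainder 8931.
Within the partial block the first minute is 1800 frames and each further minute 1798, so 4 further minute boundaries passed. Total skipped labels = 18 × 2 + 2 × 4 = 44.
Non-drop label index = 44895 + 44 = 44939; at 30 labels/s that is 00:24:57:29, i.e. DF 00:24:57;29.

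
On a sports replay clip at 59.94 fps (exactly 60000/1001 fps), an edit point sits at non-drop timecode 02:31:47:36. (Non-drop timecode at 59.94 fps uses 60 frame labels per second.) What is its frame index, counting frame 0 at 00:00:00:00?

frame 546456

Total seconds to the label: (2 × 3600 + 31 × 60 + 47) = 9107.
Frame index = 9107 × 60 + 36 = 546456.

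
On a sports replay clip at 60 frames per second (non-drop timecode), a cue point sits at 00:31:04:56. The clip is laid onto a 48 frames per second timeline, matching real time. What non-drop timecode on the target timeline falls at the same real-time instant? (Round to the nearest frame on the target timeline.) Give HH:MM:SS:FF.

00:31:04:45

Source frame index: (0×3600 + 31×60 + 4) × 60 + 56 = 111896.
Real time: 111896 / (60) = 27974/15 s.
Target frame: (27974/15) × (48) = 447584/5 ≈ 89516.800 → 89517.
At 48 labels/s: frame 89517 → 00:31:04:45.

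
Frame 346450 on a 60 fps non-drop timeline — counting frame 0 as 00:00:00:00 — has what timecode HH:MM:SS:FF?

346450 ÷ 60 = 5774 full seconds, remainder 10 frames.
5774 s = 1 h 36 min 14 s.
Timecode: 01:36:14:10.

01:36:14:10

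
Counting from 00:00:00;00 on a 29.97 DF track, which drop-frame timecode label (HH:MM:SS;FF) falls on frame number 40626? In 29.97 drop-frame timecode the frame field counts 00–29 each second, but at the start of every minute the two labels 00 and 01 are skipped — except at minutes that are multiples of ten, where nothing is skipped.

00:22:35;16

Ten DF minutes hold 17982 frames, so frame 40626 lies in block 2 (frames 35964–53945) with 4662 frames into that block.
The block's first minute is 1800 frames and the rest 1798 each; 4662 frames reaches minute 2, so 2 × 18 + 2 × 2 = 40 labels have been skipped so far.
Adding those back, label number 40626 + 40 = 40666 at 30 labels/s is 1355 s + 16 f = 0 h 22 min 35 s frame 16, i.e. 00:22:35;16.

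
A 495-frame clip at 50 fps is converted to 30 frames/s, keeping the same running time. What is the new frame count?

297 frames

Target frames = source frames × (target rate / source rate) = 495 × (30)/(50) = 495 × 3/5 = 297.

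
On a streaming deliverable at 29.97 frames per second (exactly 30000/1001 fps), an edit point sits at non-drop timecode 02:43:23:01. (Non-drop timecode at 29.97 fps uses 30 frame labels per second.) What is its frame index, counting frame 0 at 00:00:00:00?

frame 294091

Total seconds to the label: (2 × 3600 + 43 × 60 + 23) = 9803.
Frame index = 9803 × 30 + 1 = 294091.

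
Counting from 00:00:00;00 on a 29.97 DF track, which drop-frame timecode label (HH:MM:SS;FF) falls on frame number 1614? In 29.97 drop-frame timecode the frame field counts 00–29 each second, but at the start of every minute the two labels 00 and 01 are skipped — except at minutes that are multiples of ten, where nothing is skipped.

Each 10-minute DF block holds 10 × 60 × 30 − 9 × 2 = 17982 frames. 1614 ÷ 17982 → 0 full blocks, remainder 1614.
Within the partial block the first minute is 1800 frames and each further minute 1798, so 0 further minute boundaries passed. Total skipped labels = 18 × 0 + 2 × 0 = 0.
Non-drop label index = 1614 + 0 = 1614; at 30 labels/s that is 00:00:53:24, i.e. DF 00:00:53;24.

00:00:53;24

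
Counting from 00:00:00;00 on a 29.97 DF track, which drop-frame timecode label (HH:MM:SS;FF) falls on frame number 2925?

Ten DF minutes hold 17982 frames, so frame 2925 lies in block 0 (frames 0–17981) with 2925 frames into that block.
The block's first minute is 1800 frames and the rest 1798 each; 2925 frames reaches minute 1, so 0 × 18 + 1 × 2 = 2 labels have been skipped so far.
Adding those back, label number 2925 + 2 = 2927 at 30 labels/s is 97 s + 17 f = 0 h 1 min 37 s frame 17, i.e. 00:01:37;17.

00:01:37;17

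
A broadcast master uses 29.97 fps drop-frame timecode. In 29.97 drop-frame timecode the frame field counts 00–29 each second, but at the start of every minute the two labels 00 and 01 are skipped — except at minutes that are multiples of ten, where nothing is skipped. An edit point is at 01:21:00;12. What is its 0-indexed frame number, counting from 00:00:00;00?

Complete 10-minute blocks: 8, each 17982 frames → 143856.
Remaining 1 whole minute in the current block: 1800 + 0 × 1798 = 1800 frames.
Within the current minute: 0 × 30 + 12 − 2 = 10 (labels ;00/;01 skipped at this minute). Total = 143856 + 1800 + 10 = 145666.

145666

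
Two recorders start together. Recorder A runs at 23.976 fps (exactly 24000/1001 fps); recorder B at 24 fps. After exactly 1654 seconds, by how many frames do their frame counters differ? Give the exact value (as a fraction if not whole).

A emits 24000/1001 × 1654 = 39696000/1001 frames; B emits 24 × 1654 = 39696.
Difference = 39696/1001 frames (≈ 39.6563); B is ahead of A.

39696/1001 frames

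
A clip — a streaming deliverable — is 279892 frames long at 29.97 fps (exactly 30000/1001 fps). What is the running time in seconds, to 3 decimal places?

9339.063 seconds

Running time = 279892 × 1001/30000 = 70042973/7500 s ≈ 9339.063 s.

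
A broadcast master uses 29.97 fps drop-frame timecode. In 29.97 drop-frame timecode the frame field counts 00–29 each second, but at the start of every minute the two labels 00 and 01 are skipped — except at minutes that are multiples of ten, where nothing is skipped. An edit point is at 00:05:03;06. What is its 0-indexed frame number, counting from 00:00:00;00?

As if non-drop at 30 labels/s: (0 × 3600 + 5 × 60 + 3) × 30 + 6 = 9096.
Minute boundaries passed: 5; those not divisible by 10: 5 − 0 = 5; dropped labels = 2 × 5 = 10.
Actual frame index = 9096 − 10 = 9086.

9086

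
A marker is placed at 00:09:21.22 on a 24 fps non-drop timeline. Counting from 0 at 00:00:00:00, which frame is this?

13486

Total seconds to the label: (0 × 3600 + 9 × 60 + 21) = 561.
Frame index = 561 × 24 + 22 = 13486.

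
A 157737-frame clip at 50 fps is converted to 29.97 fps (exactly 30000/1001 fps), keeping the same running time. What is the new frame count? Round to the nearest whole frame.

94548 frames

Frames at target rate = 157737 × (30000/1001) / (50) = 94642200/1001 ≈ 94547.652.
Nearest whole frame: 94548.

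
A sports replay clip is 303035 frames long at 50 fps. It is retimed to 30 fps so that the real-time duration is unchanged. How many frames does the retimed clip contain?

181821 frames

Target frames = source frames × (target rate / source rate) = 303035 × (30)/(50) = 303035 × 3/5 = 181821.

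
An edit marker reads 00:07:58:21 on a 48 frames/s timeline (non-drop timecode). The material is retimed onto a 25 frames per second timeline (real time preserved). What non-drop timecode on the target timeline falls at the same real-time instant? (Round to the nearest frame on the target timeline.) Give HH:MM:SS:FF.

Source frame index: (0×3600 + 7×60 + 58) × 48 + 21 = 22965.
Real time: 22965 / (48) = 7655/16 s.
Target frame: (7655/16) × (25) = 191375/16 ≈ 11960.938 → 11961.
At 25 labels/s: frame 11961 → 00:07:58:11.

00:07:58:11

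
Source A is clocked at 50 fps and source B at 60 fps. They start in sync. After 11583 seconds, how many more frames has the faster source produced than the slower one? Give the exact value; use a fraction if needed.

115830 frames

A emits 50 × 11583 = 579150 frames; B emits 60 × 11583 = 694980.
Difference = 115830 frames; B is ahead of A.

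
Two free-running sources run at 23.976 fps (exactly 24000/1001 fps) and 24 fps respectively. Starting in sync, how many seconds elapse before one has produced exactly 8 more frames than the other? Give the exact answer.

1001/3 seconds

The gap grows by |24 − 24000/1001| = 24/1001 frames per second.
Time for a 8-frame gap: 8 ÷ (24/1001) = 1001/3 s.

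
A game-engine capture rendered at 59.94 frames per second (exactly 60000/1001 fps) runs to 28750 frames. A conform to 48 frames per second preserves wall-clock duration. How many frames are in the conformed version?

Target frames = source frames × (target rate / source rate) = 28750 × (48)/(60000/1001) = 28750 × 1001/1250 = 23023.

23023 frames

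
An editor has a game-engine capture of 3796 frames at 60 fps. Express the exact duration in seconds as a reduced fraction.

949/15 seconds

Running time = 3796 ÷ (60) = 3796 × 1/60 = 949/15 s.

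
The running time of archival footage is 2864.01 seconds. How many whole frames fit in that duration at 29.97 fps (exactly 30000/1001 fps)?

Frames = 2864.01 × 30000/1001 = 85920300/1001 ≈ 85834.4655.
Complete frames: 85834.

85834 frames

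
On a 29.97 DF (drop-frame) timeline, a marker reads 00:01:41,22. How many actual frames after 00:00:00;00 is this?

Complete 10-minute blocks: 0, each 17982 frames → 0.
Remaining 1 whole minute in the current block: 1800 + 0 × 1798 = 1800 frames.
Within the current minute: 41 × 30 + 22 − 2 = 1250 (labels ;00/;01 skipped at this minute). Total = 0 + 1800 + 1250 = 3050.

3050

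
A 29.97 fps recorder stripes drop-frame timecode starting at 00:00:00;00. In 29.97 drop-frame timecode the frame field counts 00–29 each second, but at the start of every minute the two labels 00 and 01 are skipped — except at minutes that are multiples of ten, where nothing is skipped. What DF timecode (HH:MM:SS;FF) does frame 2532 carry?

00:01:24;14

Ten DF minutes hold 17982 frames, so frame 2532 lies in block 0 (frames 0–17981) with 2532 frames into that block.
The block's first minute is 1800 frames and the rest 1798 each; 2532 frames reaches minute 1, so 0 × 18 + 1 × 2 = 2 labels have been skipped so far.
Adding those back, label number 2532 + 2 = 2534 at 30 labels/s is 84 s + 14 f = 0 h 1 min 24 s frame 14, i.e. 00:01:24;14.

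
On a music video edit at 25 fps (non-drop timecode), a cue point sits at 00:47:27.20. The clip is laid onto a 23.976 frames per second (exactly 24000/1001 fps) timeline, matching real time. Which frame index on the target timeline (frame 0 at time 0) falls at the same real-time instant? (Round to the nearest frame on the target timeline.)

Source frame index: (0×3600 + 47×60 + 27) × 25 + 20 = 71195.
Real time: 71195 / (25) = 14239/5 s.
Target frame: (14239/5) × (24000/1001) = 68347200/1001 ≈ 68278.921 → 68279.

frame 68279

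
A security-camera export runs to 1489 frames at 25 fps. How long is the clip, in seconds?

59.56 seconds

Running time = 1489 / (25) = 59.56 s.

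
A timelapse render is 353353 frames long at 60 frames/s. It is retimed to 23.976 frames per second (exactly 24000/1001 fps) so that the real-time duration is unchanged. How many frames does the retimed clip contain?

Target frames = source frames × (target rate / source rate) = 353353 × (24000/1001)/(60) = 353353 × 400/1001 = 141200.

141200 frames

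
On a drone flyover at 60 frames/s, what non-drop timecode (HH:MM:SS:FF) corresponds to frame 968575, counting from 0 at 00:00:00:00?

968575 ÷ 60 = 16142 full seconds, remainder 55 frames.
16142 s = 4 h 29 min 2 s.
Timecode: 04:29:02:55.

04:29:02:55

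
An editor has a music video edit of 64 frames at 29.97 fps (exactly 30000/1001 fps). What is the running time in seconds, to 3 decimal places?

Running time = 64 × 1001/30000 = 4004/1875 s ≈ 2.135 s.

2.135 seconds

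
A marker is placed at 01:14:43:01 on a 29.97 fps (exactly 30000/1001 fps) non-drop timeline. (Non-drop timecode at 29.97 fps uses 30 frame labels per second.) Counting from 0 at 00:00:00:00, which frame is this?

134491

Total seconds to the label: (1 × 3600 + 14 × 60 + 43) = 4483.
Frame index = 4483 × 30 + 1 = 134491.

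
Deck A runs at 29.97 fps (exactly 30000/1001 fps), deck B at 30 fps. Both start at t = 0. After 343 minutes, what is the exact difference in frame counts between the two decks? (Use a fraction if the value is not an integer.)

88200/143 frames

343 min = 20580 s.
A emits 30000/1001 × 20580 = 88200000/143 frames; B emits 30 × 20580 = 617400.
Difference = 88200/143 frames (≈ 616.7832); B is ahead of A.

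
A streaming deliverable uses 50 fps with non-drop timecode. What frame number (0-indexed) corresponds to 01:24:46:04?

Total seconds to the label: (1 × 3600 + 24 × 60 + 46) = 5086.
Frame index = 5086 × 50 + 4 = 254304.

254304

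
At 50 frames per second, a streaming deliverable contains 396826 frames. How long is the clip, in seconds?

Running time = 396826 / (50) = 7936.52 s.

7936.52 seconds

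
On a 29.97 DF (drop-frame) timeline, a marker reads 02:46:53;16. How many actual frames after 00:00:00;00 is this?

300106

As if non-drop at 30 labels/s: (2 × 3600 + 46 × 60 + 53) × 30 + 16 = 300406.
Minute boundaries passed: 166; those not divisible by 10: 166 − 16 = 150; dropped labels = 2 × 150 = 300.
Actual frame index = 300406 − 300 = 300106.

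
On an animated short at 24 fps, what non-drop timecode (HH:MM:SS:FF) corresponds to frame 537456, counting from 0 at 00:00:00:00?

06:13:14:00

537456 ÷ 24 = 22394 full seconds, remainder 0 frames.
22394 s = 6 h 13 min 14 s.
Timecode: 06:13:14:00.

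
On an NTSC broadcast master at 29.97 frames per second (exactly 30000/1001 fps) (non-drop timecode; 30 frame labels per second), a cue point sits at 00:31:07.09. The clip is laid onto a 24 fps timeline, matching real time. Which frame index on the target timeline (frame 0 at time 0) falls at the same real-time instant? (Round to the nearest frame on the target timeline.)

Source frame index: (0×3600 + 31×60 + 7) × 30 + 9 = 56019.
Real time: 56019 / (30000/1001) = 18691673/10000 s.
Target frame: (18691673/10000) × (24) = 56075019/1250 ≈ 44860.015 → 44860.

frame 44860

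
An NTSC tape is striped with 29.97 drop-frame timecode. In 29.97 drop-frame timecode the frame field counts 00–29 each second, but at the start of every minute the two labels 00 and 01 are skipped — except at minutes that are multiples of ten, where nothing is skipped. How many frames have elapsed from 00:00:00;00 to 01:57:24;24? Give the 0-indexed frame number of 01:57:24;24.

As if non-drop at 30 labels/s: (1 × 3600 + 57 × 60 + 24) × 30 + 24 = 211344.
Minute boundaries passed: 117; those not divisible by 10: 117 − 11 = 106; dropped labels = 2 × 106 = 212.
Actual frame index = 211344 − 212 = 211132.

211132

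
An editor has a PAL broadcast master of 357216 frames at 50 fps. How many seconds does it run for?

Running time = 357216 / (50) = 7144.32 s.

7144.32 seconds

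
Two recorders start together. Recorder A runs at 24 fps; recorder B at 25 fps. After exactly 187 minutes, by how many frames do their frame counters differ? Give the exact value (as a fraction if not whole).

11220 frames

187 min = 11220 s.
A emits 24 × 11220 = 269280 frames; B emits 25 × 11220 = 280500.
Difference = 11220 frames; B is ahead of A.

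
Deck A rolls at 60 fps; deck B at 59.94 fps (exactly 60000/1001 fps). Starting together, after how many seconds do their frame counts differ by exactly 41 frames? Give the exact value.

The gap grows by |60000/1001 − 60| = 60/1001 frames per second.
Time for a 41-frame gap: 41 ÷ (60/1001) = 41041/60 s.

41041/60 seconds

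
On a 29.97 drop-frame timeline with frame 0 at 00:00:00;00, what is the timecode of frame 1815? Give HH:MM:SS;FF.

Ten DF minutes hold 17982 frames, so frame 1815 lies in block 0 (frames 0–17981) with 1815 frames into that block.
The block's first minute is 1800 frames and the rest 1798 each; 1815 frames reaches minute 1, so 0 × 18 + 1 × 2 = 2 labels have been skipped so far.
Adding those back, label number 1815 + 2 = 1817 at 30 labels/s is 60 s + 17 f = 0 h 1 min 0 s frame 17, i.e. 00:01:00;17.

00:01:00;17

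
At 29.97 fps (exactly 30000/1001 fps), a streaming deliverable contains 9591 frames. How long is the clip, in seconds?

Running time = 9591 / (30000/1001) = 320.0197 s.

320.0197 seconds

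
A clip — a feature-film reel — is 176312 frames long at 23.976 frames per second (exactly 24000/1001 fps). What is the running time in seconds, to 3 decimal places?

7353.680 seconds

Running time = 176312 × 1001/24000 = 22061039/3000 s ≈ 7353.680 s.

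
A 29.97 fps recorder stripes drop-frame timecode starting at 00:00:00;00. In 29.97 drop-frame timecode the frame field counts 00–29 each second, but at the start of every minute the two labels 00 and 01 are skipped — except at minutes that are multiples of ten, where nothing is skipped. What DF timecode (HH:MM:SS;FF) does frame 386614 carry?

Ten DF minutes hold 17982 frames, so frame 386614 lies in block 21 (frames 377622–395603) with 8992 frames into that block.
The block's first minute is 1800 frames and the rest 1798 each; 8992 frames reaches minute 5, so 21 × 18 + 5 × 2 = 388 labels have been skipped so far.
Adding those back, label number 386614 + 388 = 387002 at 30 labels/s is 12900 s + 2 f = 3 h 35 min 0 s frame 2, i.e. 03:35:00;02.

03:35:00;02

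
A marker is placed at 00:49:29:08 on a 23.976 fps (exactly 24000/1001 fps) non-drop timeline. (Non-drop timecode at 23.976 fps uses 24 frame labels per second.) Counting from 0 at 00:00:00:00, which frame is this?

Total seconds to the label: (0 × 3600 + 49 × 60 + 29) = 2969.
Frame index = 2969 × 24 + 8 = 71264.

frame 71264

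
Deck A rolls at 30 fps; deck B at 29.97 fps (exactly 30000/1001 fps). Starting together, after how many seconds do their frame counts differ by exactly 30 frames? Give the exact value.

1001 seconds

The gap grows by |30000/1001 − 30| = 30/1001 frames per second.
Time for a 30-frame gap: 30 ÷ (30/1001) = 1001 s.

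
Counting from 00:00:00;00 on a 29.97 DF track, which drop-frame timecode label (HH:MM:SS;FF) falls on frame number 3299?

Ten DF minutes hold 17982 frames, so frame 3299 lies in block 0 (frames 0–17981) with 3299 frames into that block.
The block's first minute is 1800 frames and the rest 1798 each; 3299 frames reaches minute 1, so 0 × 18 + 1 × 2 = 2 labels have been skipped so far.
Adding those back, label number 3299 + 2 = 3301 at 30 labels/s is 110 s + 1 f = 0 h 1 min 50 s frame 1, i.e. 00:01:50;01.

00:01:50;01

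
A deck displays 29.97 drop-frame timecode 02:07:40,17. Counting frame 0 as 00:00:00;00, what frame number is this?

Complete 10-minute blocks: 12, each 17982 frames → 215784.
Remaining 7 whole minutes in the current block: 1800 + 6 × 1798 = 12588 frames.
Within the current minute: 40 × 30 + 17 − 2 = 1215 (labels ;00/;01 skipped at this minute). Total = 215784 + 12588 + 1215 = 229587.

229587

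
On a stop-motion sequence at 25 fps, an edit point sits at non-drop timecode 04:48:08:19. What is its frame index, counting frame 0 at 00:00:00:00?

432219

Total seconds to the label: (4 × 3600 + 48 × 60 + 8) = 17288.
Frame index = 17288 × 25 + 19 = 432219.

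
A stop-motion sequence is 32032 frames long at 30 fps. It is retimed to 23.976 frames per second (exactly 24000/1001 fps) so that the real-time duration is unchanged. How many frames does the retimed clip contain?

Target frames = source frames × (target rate / source rate) = 32032 × (24000/1001)/(30) = 32032 × 800/1001 = 25600.

25600 frames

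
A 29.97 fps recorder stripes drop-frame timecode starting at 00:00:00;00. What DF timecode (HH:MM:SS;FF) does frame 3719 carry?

00:02:04;03

Each 10-minute DF block holds 10 × 60 × 30 − 9 × 2 = 17982 frames. 3719 ÷ 17982 → 0 full blocks, remainder 3719.
Within the partial block the first minute is 1800 frames and each further minute 1798, so 2 further minute boundaries passed. Total skipped labels = 18 × 0 + 2 × 2 = 4.
Non-drop label index = 3719 + 4 = 3723; at 30 labels/s that is 00:02:04:03, i.e. DF 00:02:04;03.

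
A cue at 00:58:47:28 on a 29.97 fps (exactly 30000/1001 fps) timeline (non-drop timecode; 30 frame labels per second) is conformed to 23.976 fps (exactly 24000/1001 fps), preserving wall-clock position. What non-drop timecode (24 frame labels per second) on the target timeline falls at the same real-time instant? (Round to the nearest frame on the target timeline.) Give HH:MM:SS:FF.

00:58:47:22

Source frame index: (0×3600 + 58×60 + 47) × 30 + 28 = 105838.
Real time: 105838 / (30000/1001) = 52971919/15000 s.
Target frame: (52971919/15000) × (24000/1001) = 423352/5 ≈ 84670.400 → 84670.
At 24 labels/s: frame 84670 → 00:58:47:22.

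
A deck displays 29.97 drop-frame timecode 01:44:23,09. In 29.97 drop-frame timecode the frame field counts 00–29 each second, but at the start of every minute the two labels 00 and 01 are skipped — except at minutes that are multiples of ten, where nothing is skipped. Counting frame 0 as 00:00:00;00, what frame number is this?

187711

As if non-drop at 30 labels/s: (1 × 3600 + 44 × 60 + 23) × 30 + 9 = 187899.
Minute boundaries passed: 104; those not divisible by 10: 104 − 10 = 94; dropped labels = 2 × 94 = 188.
Actual frame index = 187899 − 188 = 187711.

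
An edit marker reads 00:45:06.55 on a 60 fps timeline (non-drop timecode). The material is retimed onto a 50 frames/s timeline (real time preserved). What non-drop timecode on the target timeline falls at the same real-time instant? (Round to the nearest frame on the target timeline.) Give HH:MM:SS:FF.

Source frame index: (0×3600 + 45×60 + 6) × 60 + 55 = 162415.
Real time: 162415 / (60) = 32483/12 s.
Target frame: (32483/12) × (50) = 812075/6 ≈ 135345.833 → 135346.
At 50 labels/s: frame 135346 → 00:45:06:46.

00:45:06:46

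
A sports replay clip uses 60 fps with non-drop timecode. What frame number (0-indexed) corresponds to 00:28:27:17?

frame 102437

Total seconds to the label: (0 × 3600 + 28 × 60 + 27) = 1707.
Frame index = 1707 × 60 + 17 = 102437.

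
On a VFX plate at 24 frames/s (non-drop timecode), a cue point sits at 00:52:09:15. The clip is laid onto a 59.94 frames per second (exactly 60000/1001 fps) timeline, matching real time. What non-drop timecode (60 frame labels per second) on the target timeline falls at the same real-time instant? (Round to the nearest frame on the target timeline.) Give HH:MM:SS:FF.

Source frame index: (0×3600 + 52×60 + 9) × 24 + 15 = 75111.
Real time: 75111 / (24) = 25037/8 s.
Target frame: (25037/8) × (60000/1001) = 187777500/1001 ≈ 187589.910 → 187590.
At 60 labels/s: frame 187590 → 00:52:06:30.

00:52:06:30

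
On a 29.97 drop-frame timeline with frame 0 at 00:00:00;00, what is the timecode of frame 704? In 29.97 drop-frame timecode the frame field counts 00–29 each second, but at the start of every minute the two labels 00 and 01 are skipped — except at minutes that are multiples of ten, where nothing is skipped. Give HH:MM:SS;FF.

Each 10-minute DF block holds 10 × 60 × 30 − 9 × 2 = 17982 frames. 704 ÷ 17982 → 0 full blocks, remainder 704.
Within the partial block the first minute is 1800 frames and each further minute 1798, so 0 further minute boundaries passed. Total skipped labels = 18 × 0 + 2 × 0 = 0.
Non-drop label index = 704 + 0 = 704; at 30 labels/s that is 00:00:23:14, i.e. DF 00:00:23;14.

00:00:23;14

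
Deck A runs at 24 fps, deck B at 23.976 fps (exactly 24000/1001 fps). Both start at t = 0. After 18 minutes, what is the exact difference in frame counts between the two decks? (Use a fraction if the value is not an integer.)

18 min = 1080 s.
A emits 24 × 1080 = 25920 frames; B emits 24000/1001 × 1080 = 25920000/1001.
Difference = 25920/1001 frames (≈ 25.8941); B is behind A.

25920/1001 frames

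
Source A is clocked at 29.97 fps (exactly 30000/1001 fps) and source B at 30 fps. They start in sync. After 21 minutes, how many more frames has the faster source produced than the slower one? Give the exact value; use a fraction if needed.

5400/143 frames

21 min = 1260 s.
A emits 30000/1001 × 1260 = 5400000/143 frames; B emits 30 × 1260 = 37800.
Difference = 5400/143 frames (≈ 37.7622); B is ahead of A.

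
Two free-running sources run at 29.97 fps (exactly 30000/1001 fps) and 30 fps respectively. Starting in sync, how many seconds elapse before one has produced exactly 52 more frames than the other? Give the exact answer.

The gap grows by |30 − 30000/1001| = 30/1001 frames per second.
Time for a 52-frame gap: 52 ÷ (30/1001) = 26026/15 s.

26026/15 seconds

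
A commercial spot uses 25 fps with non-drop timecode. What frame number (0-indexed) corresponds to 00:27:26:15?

Total seconds to the label: (0 × 3600 + 27 × 60 + 26) = 1646.
Frame index = 1646 × 25 + 15 = 41165.

41165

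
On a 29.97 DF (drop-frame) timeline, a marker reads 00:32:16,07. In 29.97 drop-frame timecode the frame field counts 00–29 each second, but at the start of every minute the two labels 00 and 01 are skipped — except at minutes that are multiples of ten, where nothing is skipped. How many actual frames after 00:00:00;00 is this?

As if non-drop at 30 labels/s: (0 × 3600 + 32 × 60 + 16) × 30 + 7 = 58087.
Minute boundaries passed: 32; those not divisible by 10: 32 − 3 = 29; dropped labels = 2 × 29 = 58.
Actual frame index = 58087 − 58 = 58029.

58029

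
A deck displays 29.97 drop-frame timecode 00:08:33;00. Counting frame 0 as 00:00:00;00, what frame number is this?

Complete 10-minute blocks: 0, each 17982 frames → 0.
Remaining 8 whole minutes in the current block: 1800 + 7 × 1798 = 14386 frames.
Within the current minute: 33 × 30 + 0 − 2 = 988 (labels ;00/;01 skipped at this minute). Total = 0 + 14386 + 988 = 15374.

15374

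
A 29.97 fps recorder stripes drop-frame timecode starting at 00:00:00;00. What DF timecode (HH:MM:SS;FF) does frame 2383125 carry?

22:05:17;01

Ten DF minutes hold 17982 frames, so frame 2383125 lies in block 132 (frames 2373624–2391605) with 9501 frames into that block.
The block's first minute is 1800 frames and the rest 1798 each; 9501 frames reaches minute 5, so 132 × 18 + 5 × 2 = 2386 labels have been skipped so far.
Adding those back, label number 2383125 + 2386 = 2385511 at 30 labels/s is 79517 s + 1 f = 22 h 5 min 17 s frame 1, i.e. 22:05:17;01.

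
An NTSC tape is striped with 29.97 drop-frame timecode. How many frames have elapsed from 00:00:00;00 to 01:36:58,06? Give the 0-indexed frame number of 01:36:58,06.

174372

As if non-drop at 30 labels/s: (1 × 3600 + 36 × 60 + 58) × 30 + 6 = 174546.
Minute boundaries passed: 96; those not divisible by 10: 96 − 9 = 87; dropped labels = 2 × 87 = 174.
Actual frame index = 174546 − 174 = 174372.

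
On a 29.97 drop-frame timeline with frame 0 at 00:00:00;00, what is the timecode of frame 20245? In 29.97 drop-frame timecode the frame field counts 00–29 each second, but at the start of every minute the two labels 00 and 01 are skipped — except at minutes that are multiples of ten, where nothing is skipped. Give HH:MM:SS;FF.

00:11:15;15

Each 10-minute DF block holds 10 × 60 × 30 − 9 × 2 = 17982 frames. 20245 ÷ 17982 → 1 full block, remainder 2263.
Within the partial block the first minute is 1800 frames and each further minute 1798, so 1 further minute boundary passed. Total skipped labels = 18 × 1 + 2 × 1 = 20.
Non-drop label index = 20245 + 20 = 20265; at 30 labels/s that is 00:11:15:15, i.e. DF 00:11:15;15.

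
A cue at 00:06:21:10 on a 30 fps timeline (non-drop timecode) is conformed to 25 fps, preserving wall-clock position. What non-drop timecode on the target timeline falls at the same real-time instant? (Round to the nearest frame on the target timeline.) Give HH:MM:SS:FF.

Source frame index: (0×3600 + 6×60 + 21) × 30 + 10 = 11440.
Real time: 11440 / (30) = 1144/3 s.
Target frame: (1144/3) × (25) = 28600/3 ≈ 9533.333 → 9533.
At 25 labels/s: frame 9533 → 00:06:21:08.

00:06:21:08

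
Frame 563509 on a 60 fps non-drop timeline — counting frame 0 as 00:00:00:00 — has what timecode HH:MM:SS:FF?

02:36:31:49

563509 ÷ 60 = 9391 full seconds, remainder 49 frames.
9391 s = 2 h 36 min 31 s.
Timecode: 02:36:31:49.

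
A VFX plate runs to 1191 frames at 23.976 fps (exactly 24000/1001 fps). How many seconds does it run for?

Running time = 1191 / (24000/1001) = 49.674625 s.

49.674625 seconds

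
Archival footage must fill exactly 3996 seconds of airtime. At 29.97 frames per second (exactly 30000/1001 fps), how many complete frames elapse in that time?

Frames = 3996 × 30000/1001 = 119880000/1001 ≈ 119760.2398.
Complete frames: 119760.

119760 frames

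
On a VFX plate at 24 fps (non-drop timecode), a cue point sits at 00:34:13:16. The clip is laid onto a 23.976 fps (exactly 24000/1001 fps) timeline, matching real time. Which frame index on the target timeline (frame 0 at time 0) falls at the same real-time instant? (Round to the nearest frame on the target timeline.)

frame 49239

Source frame index: (0×3600 + 34×60 + 13) × 24 + 16 = 49288.
Real time: 49288 / (24) = 6161/3 s.
Target frame: (6161/3) × (24000/1001) = 49288000/1001 ≈ 49238.761 → 49239.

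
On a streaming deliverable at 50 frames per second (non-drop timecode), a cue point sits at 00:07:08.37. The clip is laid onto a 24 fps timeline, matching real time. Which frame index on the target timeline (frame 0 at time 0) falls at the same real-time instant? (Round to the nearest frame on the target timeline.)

frame 10290

Source frame index: (0×3600 + 7×60 + 8) × 50 + 37 = 21437.
Real time: 21437 / (50) = 21437/50 s.
Target frame: (21437/50) × (24) = 257244/25 ≈ 10289.760 → 10290.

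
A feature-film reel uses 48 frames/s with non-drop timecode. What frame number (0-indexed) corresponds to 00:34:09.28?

Total seconds to the label: (0 × 3600 + 34 × 60 + 9) = 2049.
Frame index = 2049 × 48 + 28 = 98380.

98380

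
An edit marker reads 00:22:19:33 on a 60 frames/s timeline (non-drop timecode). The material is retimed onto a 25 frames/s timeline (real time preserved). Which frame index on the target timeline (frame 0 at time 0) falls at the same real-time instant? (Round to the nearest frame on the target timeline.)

Source frame index: (0×3600 + 22×60 + 19) × 60 + 33 = 80373.
Real time: 80373 / (60) = 26791/20 s.
Target frame: (26791/20) × (25) = 133955/4 ≈ 33488.750 → 33489.

frame 33489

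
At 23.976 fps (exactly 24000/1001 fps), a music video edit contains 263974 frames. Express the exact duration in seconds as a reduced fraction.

Running time = 263974 ÷ (24000/1001) = 263974 × 1001/24000 = 132118987/12000 s.

132118987/12000 seconds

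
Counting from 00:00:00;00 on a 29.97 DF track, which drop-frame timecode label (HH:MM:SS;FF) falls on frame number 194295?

01:48:03;01

Ten DF minutes hold 17982 frames, so frame 194295 lies in block 10 (frames 179820–197801) with 14475 frames into that block.
The block's first minute is 1800 frames and the rest 1798 each; 14475 frames reaches minute 8, so 10 × 18 + 8 × 2 = 196 labels have been skipped so far.
Adding those back, label number 194295 + 196 = 194491 at 30 labels/s is 6483 s + 1 f = 1 h 48 min 3 s frame 1, i.e. 01:48:03;01.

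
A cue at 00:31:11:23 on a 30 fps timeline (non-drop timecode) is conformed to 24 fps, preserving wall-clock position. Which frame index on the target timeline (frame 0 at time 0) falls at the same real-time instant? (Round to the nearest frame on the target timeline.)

frame 44922

Source frame index: (0×3600 + 31×60 + 11) × 30 + 23 = 56153.
Real time: 56153 / (30) = 56153/30 s.
Target frame: (56153/30) × (24) = 224612/5 ≈ 44922.400 → 44922.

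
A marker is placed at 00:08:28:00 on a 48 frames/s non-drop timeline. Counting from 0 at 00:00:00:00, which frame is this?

frame 24384

Total seconds to the label: (0 × 3600 + 8 × 60 + 28) = 508.
Frame index = 508 × 48 + 0 = 24384.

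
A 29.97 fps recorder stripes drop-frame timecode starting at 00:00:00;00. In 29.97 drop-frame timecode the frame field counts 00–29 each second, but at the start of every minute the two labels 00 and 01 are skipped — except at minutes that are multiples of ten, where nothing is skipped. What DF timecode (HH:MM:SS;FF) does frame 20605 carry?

Ten DF minutes hold 17982 frames, so frame 20605 lies in block 1 (frames 17982–35963) with 2623 frames into that block.
The block's first minute is 1800 frames and the rest 1798 each; 2623 frames reaches minute 1, so 1 × 18 + 1 × 2 = 20 labels have been skipped so far.
Adding those back, label number 20605 + 20 = 20625 at 30 labels/s is 687 s + 15 f = 0 h 11 min 27 s frame 15, i.e. 00:11:27;15.

00:11:27;15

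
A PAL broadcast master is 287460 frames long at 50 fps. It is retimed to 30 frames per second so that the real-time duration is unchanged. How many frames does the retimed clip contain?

Target frames = source frames × (target rate / source rate) = 287460 × (30)/(50) = 287460 × 3/5 = 172476.

172476 frames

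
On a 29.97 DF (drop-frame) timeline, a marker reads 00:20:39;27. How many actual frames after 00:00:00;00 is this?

37161

Complete 10-minute blocks: 2, each 17982 frames → 35964.
Remaining 0 whole minutes in the current block: 0 frames.
Within the current minute: 39 × 30 + 27 = 1197. Total = 35964 + 0 + 1197 = 37161.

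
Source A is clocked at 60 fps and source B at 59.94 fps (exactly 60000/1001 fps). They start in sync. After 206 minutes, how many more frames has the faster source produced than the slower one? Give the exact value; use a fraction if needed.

741600/1001 frames

206 min = 12360 s.
A emits 60 × 12360 = 741600 frames; B emits 60000/1001 × 12360 = 741600000/1001.
Difference = 741600/1001 frames (≈ 740.8591); B is behind A.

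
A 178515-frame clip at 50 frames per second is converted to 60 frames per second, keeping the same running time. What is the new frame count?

214218 frames

Target frames = source frames × (target rate / source rate) = 178515 × (60)/(50) = 178515 × 6/5 = 214218.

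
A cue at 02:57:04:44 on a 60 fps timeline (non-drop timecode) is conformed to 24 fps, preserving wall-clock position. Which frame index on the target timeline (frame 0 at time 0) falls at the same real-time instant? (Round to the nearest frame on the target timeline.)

Source frame index: (2×3600 + 57×60 + 4) × 60 + 44 = 637484.
Real time: 637484 / (60) = 159371/15 s.
Target frame: (159371/15) × (24) = 1274968/5 ≈ 254993.600 → 254994.

frame 254994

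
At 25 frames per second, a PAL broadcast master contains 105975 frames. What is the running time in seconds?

4239 seconds

Running time = 105975 / (25) = 4239 s.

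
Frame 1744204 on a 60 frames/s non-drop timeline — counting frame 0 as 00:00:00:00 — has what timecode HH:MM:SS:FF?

08:04:30:04

1744204 ÷ 60 = 29070 full seconds, remainder 4 frames.
29070 s = 8 h 4 min 30 s.
Timecode: 08:04:30:04.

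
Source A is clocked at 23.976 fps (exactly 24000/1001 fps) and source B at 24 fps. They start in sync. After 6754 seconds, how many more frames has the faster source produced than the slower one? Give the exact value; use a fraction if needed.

14736/91 frames

A emits 24000/1001 × 6754 = 14736000/91 frames; B emits 24 × 6754 = 162096.
Difference = 14736/91 frames (≈ 161.9341); B is ahead of A.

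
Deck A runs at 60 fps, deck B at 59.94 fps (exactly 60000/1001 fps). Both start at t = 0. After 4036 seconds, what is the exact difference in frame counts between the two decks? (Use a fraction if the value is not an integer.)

242160/1001 frames

A emits 60 × 4036 = 242160 frames; B emits 60000/1001 × 4036 = 242160000/1001.
Difference = 242160/1001 frames (≈ 241.9181); B is behind A.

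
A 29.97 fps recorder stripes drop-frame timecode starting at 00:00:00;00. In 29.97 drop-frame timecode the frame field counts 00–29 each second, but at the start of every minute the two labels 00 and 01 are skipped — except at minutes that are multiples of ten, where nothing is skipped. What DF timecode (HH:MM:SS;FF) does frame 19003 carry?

00:10:34;01

Ten DF minutes hold 17982 frames, so frame 19003 lies in block 1 (frames 17982–35963) with 1021 frames into that block.
The block's first minute is 1800 frames and the rest 1798 each; 1021 frames reaches minute 0, so 1 × 18 + 0 × 2 = 18 labels have been skipped so far.
Adding those back, label number 19003 + 18 = 19021 at 30 labels/s is 634 s + 1 f = 0 h 10 min 34 s frame 1, i.e. 00:10:34;01.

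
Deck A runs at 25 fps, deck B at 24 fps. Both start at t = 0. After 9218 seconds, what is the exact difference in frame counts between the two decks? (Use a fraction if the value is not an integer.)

9218 frames

A emits 25 × 9218 = 230450 frames; B emits 24 × 9218 = 221232.
Difference = 9218 frames; B is behind A.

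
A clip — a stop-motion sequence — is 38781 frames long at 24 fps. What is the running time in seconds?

1615.875 seconds

Running time = 38781 / (24) = 1615.875 s.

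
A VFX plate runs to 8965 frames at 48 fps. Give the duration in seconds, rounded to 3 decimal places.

186.771 seconds

Running time = 8965 × 1/48 = 8965/48 s ≈ 186.771 s.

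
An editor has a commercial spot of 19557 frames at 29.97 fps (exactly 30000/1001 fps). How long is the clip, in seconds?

Running time = 19557 / (30000/1001) = 652.5519 s.

652.5519 seconds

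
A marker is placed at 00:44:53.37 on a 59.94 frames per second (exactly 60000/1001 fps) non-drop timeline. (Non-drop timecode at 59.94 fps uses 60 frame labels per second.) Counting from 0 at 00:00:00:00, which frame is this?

frame 161617

Total seconds to the label: (0 × 3600 + 44 × 60 + 53) = 2693.
Frame index = 2693 × 60 + 37 = 161617.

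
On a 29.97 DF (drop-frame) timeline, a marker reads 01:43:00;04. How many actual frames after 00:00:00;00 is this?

Complete 10-minute blocks: 10, each 17982 frames → 179820.
Remaining 3 whole minutes in the current block: 1800 + 2 × 1798 = 5396 frames.
Within the current minute: 0 × 30 + 4 − 2 = 2 (labels ;00/;01 skipped at this minute). Total = 179820 + 5396 + 2 = 185218.

185218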